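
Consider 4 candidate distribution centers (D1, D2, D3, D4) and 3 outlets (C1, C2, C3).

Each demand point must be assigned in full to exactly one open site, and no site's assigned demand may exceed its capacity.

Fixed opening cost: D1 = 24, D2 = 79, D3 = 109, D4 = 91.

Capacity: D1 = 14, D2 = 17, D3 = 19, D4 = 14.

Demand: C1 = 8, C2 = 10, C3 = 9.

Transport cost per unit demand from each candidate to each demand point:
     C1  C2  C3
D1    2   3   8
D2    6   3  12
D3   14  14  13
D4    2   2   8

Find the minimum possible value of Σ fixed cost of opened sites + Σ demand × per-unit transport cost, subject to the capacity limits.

289

Open {D1, D2}; cheapest assignment that respects the capacities:
  D1 (cap 14, load 10): C2 — cost 10×3 = 30
  D2 (cap 17, load 17): C1, C3 — cost 8×6 + 9×12 = 156
  Shipping 186, fixed 103 → total 289.
  Any other capacity-feasible assignment to {D1, D2} ships for at least 186.
Compare {D1, D2, D4}: its best feasible assignment gives total 312.
Compare {D2, D4}: its best feasible assignment gives total 346.
Every other set of open sites that can feasibly serve all demand totals ≥ 312 even under its best assignment. Minimum: 289.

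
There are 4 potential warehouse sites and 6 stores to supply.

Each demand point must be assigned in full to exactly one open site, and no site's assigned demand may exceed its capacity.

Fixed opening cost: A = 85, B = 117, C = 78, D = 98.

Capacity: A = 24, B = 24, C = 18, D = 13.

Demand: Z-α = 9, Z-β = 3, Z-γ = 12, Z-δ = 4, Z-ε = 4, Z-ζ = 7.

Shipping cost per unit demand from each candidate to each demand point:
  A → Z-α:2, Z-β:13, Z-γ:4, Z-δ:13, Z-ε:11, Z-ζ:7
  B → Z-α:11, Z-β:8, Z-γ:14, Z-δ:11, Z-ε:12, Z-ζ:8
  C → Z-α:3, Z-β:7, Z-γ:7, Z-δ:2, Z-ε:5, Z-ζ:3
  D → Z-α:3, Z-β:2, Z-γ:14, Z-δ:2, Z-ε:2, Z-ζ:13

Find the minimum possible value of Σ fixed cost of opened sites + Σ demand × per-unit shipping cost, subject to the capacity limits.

Open {A, C}; cheapest assignment that respects the capacities:
  A (cap 24, load 21): Z-α, Z-γ — cost 9×2 + 12×4 = 66
  C (cap 18, load 18): Z-β, Z-δ, Z-ε, Z-ζ — cost 3×7 + 4×2 + 4×5 + 7×3 = 70
  Shipping 136, fixed 163 → total 299.
  Any other capacity-feasible assignment to {A, C} ships for at least 136.
Compare {A, C, D}: its best feasible assignment gives total 370.
Compare {A, B, C}: its best feasible assignment gives total 416.
Every other set of open sites that can feasibly serve all demand totals ≥ 370 even under its best assignment. Minimum: 299.

299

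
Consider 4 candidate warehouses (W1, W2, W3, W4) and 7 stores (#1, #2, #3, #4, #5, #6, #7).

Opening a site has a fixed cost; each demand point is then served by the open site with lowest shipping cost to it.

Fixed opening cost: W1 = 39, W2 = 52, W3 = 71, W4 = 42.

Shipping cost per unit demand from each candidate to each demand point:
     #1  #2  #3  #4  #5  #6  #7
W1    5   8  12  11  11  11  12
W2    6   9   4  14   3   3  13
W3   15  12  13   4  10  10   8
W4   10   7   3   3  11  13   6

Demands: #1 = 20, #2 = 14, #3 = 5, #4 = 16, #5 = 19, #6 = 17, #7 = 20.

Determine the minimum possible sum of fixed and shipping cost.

603

Open {W2, W4}: assign each demand point to its cheapest open site.
  #1→W2 20×6=120, #2→W4 14×7=98, #3→W4 5×3=15, #4→W4 16×3=48, #5→W2 19×3=57, #6→W2 17×3=51, #7→W4 20×6=120
  shipping cost 509, fixed 94 → total 603.
Compare {W1, W2, W4}: shipping cost 489 + fixed 133 = 622.
Compare {W2, W3, W4}: shipping cost 509 + fixed 165 = 674.
Compare {W1, W2, W3, W4}: shipping cost 489 + fixed 204 = 693.
All other subsets cost ≥ 622. Minimum total cost: 603.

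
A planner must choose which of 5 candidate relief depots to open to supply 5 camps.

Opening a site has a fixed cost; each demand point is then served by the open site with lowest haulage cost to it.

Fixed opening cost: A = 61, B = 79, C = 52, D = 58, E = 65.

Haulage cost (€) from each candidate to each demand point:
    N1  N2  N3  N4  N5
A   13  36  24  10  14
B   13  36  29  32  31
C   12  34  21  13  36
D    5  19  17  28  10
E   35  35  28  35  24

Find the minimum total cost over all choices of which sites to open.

Open {D}: assign each demand point to its cheapest open site.
  N1→D 5, N2→D 19, N3→D 17, N4→D 28, N5→D 10
  haulage cost 79, fixed 58 → total 137.
Compare {A}: haulage cost 97 + fixed 61 = 158.
Compare {C}: haulage cost 116 + fixed 52 = 168.
Compare {C, D}: haulage cost 64 + fixed 110 = 174.
All other subsets cost ≥ 158. Minimum total cost: 137.

137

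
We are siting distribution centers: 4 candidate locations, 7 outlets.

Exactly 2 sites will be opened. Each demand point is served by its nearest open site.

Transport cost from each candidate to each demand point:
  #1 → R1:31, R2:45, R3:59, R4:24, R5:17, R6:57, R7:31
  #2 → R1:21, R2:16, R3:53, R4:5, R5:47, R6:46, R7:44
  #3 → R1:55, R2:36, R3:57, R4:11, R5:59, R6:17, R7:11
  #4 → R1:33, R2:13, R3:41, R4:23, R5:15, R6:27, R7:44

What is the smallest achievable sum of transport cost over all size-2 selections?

Open {#3, #4}.
  R1→#4 33, R2→#4 13, R3→#4 41, R4→#3 11, R5→#4 15, R6→#3 17, R7→#3 11  ⇒ total 141.
Compare {#2, #4}: total 166.
Compare {#2, #3}: total 170.
No size-2 selection does better; minimum is 141.

141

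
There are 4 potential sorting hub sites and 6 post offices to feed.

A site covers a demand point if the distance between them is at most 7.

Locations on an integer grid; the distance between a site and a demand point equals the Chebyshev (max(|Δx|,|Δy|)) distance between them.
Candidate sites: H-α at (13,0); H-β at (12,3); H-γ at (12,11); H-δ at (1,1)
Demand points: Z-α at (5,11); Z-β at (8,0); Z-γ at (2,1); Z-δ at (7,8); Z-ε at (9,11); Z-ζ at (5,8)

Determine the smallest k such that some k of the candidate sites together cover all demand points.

Coverage sets (demand points within 7 of each site):
  H-α: {Z-β}
  H-β: {Z-β, Z-δ, Z-ζ}
  H-γ: {Z-α, Z-δ, Z-ε, Z-ζ}
  H-δ: {Z-β, Z-γ, Z-δ, Z-ζ}
No single site covers all 6 demand points.
But {H-γ, H-δ} covers everything, so the minimum is 2.

2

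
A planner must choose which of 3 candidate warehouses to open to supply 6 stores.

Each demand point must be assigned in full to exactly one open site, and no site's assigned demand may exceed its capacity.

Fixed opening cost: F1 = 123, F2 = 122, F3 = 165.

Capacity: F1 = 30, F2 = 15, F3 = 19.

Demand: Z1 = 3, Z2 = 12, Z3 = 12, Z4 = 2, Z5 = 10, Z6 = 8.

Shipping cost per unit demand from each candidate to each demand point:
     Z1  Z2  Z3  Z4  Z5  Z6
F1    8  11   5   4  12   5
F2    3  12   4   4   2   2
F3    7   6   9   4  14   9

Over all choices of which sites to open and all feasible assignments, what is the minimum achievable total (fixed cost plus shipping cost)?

609

Open {F1, F3}; cheapest assignment that respects the capacities:
  F1 (cap 30, load 30): Z3, Z5, Z6 — cost 12×5 + 10×12 + 8×5 = 220
  F3 (cap 19, load 17): Z1, Z2, Z4 — cost 3×7 + 12×6 + 2×4 = 101
  Shipping 321, fixed 288 → total 609.
  Any other capacity-feasible assignment to {F1, F3} ships for at least 321.
Compare {F1, F2, F3}: its best feasible assignment gives total 619.
Every other set of open sites that can feasibly serve all demand totals ≥ 619 even under its best assignment. Minimum: 609.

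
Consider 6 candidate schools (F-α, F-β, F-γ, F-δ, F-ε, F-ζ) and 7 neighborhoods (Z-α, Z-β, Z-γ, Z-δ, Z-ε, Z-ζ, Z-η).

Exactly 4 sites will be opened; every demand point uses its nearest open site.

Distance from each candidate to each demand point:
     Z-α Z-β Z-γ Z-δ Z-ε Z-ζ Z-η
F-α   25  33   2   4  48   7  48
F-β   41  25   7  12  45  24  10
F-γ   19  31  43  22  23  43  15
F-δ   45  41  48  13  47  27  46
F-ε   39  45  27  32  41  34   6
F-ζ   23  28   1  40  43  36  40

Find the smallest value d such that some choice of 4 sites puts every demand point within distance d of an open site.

Open {F-α, F-β, F-γ, F-δ}.
  Farthest demand point is Z-β at distance 25 (to F-β); all others are ≤ 25.
With {F-α, F-β, F-γ, F-ε} the worst case is 25.
With {F-α, F-β, F-γ, F-ζ} the worst case is 25.
No size-4 selection achieves below 25.

25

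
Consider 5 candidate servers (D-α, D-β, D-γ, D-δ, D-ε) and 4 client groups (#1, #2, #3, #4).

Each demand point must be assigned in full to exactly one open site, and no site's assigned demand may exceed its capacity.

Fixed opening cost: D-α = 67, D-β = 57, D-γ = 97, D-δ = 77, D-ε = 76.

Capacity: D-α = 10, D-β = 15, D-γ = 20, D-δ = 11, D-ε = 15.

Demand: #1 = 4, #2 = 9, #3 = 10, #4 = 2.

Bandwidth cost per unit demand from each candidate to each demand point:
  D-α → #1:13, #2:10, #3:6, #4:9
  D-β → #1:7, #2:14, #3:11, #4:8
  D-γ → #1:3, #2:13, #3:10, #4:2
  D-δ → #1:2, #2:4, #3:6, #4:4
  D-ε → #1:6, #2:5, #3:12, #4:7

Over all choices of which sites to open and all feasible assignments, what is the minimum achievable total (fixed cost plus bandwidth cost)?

Open {D-α, D-ε}; cheapest assignment that respects the capacities:
  D-α (cap 10, load 10): #3 — cost 10×6 = 60
  D-ε (cap 15, load 15): #1, #2, #4 — cost 4×6 + 9×5 + 2×7 = 83
  Shipping 143, fixed 143 → total 286.
  Any other capacity-feasible assignment to {D-α, D-ε} ships for at least 143.
Compare {D-δ, D-ε}: its best feasible assignment gives total 296.
Compare {D-β, D-δ}: its best feasible assignment gives total 316.
Every other set of open sites that can feasibly serve all demand totals ≥ 296 even under its best assignment. Minimum: 286.

286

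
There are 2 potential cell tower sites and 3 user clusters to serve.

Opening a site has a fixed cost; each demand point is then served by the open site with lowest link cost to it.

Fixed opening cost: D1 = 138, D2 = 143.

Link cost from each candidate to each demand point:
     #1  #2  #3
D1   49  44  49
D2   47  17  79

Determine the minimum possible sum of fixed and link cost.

Open {D1}: assign each demand point to its cheapest open site.
  #1→D1 49, #2→D1 44, #3→D1 49
  link cost 142, fixed 138 → total 280.
Compare {D2}: link cost 143 + fixed 143 = 286.
Compare {D1, D2}: link cost 113 + fixed 281 = 394.

280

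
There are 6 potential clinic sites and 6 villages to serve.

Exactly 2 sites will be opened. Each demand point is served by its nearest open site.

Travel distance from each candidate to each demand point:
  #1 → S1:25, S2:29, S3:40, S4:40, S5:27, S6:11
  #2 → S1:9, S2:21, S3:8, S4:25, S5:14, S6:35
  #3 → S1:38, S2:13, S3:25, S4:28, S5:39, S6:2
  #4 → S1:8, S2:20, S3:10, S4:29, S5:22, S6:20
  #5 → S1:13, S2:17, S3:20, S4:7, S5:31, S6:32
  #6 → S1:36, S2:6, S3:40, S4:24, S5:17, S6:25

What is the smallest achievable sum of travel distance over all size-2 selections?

Open {#2, #3}.
  S1→#2 9, S2→#3 13, S3→#2 8, S4→#2 25, S5→#2 14, S6→#3 2  ⇒ total 71.
Compare {#3, #4}: total 83.
Compare {#4, #5}: total 84.
No size-2 selection does better; minimum is 71.

71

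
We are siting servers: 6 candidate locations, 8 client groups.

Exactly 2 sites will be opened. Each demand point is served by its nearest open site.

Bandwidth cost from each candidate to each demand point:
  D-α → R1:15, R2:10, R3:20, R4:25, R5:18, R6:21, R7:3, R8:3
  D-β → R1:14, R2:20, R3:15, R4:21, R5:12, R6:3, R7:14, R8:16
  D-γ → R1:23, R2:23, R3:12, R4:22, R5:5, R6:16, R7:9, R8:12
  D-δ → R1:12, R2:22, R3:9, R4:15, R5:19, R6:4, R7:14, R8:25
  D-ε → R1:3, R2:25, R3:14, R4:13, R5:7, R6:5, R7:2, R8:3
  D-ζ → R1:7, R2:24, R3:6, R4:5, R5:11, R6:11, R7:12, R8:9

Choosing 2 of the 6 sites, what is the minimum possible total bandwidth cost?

55

Open {D-ε, D-ζ}.
  R1→D-ε 3, R2→D-ζ 24, R3→D-ζ 6, R4→D-ζ 5, R5→D-ε 7, R6→D-ε 5, R7→D-ε 2, R8→D-ε 3  ⇒ total 55.
Compare {D-α, D-ζ}: total 56.
Compare {D-α, D-ε}: total 57.
No size-2 selection does better; minimum is 55.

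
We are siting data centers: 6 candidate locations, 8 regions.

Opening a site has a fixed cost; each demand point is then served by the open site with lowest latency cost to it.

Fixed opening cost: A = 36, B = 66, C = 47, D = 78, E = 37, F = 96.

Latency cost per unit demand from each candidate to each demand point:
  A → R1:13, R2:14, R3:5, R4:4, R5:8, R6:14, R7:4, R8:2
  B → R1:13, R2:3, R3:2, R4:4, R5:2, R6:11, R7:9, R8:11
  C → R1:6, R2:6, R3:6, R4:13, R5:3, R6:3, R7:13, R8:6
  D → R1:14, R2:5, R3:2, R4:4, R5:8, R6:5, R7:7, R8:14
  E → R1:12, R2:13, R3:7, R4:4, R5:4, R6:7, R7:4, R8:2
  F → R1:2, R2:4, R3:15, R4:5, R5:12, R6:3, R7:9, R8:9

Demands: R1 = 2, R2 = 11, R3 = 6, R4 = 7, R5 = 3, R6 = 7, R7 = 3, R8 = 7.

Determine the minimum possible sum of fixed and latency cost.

275

Open {A, C}: assign each demand point to its cheapest open site.
  R1→C 2×6=12, R2→C 11×6=66, R3→A 6×5=30, R4→A 7×4=28, R5→C 3×3=9, R6→C 7×3=21, R7→A 3×4=12, R8→A 7×2=14
  latency cost 192, fixed 83 → total 275.
Compare {B, E}: latency cost 178 + fixed 103 = 281.
Compare {C, E}: latency cost 198 + fixed 84 = 282.
Compare {A, B, C}: latency cost 138 + fixed 149 = 287.
All other subsets cost ≥ 281. Minimum total cost: 275.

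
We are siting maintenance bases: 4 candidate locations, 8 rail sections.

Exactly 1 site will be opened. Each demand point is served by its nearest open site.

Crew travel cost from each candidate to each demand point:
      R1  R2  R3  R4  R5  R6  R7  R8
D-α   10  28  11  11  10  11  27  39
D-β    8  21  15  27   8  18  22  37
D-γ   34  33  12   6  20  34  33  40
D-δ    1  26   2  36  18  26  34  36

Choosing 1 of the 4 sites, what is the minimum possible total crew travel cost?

Open {D-α}.
  R1→D-α 10, R2→D-α 28, R3→D-α 11, R4→D-α 11, R5→D-α 10, R6→D-α 11, R7→D-α 27, R8→D-α 39  ⇒ total 147.
Compare {D-β}: total 156.
Compare {D-δ}: total 179.
No size-1 selection does better; minimum is 147.

147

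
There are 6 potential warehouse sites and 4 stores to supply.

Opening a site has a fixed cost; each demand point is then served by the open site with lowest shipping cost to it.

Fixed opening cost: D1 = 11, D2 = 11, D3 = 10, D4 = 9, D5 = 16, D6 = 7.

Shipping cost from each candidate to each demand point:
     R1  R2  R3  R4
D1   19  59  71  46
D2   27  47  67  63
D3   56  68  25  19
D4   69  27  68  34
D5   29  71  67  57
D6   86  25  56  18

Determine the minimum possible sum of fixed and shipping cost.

115

Open {D1, D3, D6}: assign each demand point to its cheapest open site.
  R1→D1 19, R2→D6 25, R3→D3 25, R4→D6 18
  shipping cost 87, fixed 28 → total 115.
Compare {D1, D3, D4}: shipping cost 90 + fixed 30 = 120.
Compare {D2, D3, D6}: shipping cost 95 + fixed 28 = 123.
Compare {D1, D3, D4, D6}: shipping cost 87 + fixed 37 = 124.
All other subsets cost ≥ 120. Minimum total cost: 115.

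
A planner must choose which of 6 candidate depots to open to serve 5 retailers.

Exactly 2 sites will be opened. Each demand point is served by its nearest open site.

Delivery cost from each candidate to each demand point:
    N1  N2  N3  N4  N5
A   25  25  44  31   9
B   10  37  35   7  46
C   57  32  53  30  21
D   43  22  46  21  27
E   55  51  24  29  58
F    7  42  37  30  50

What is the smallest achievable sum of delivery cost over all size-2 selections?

86

Open {A, B}.
  N1→B 10, N2→A 25, N3→B 35, N4→B 7, N5→A 9  ⇒ total 86.
Compare {B, D}: total 101.
Compare {B, C}: total 105.
No size-2 selection does better; minimum is 86.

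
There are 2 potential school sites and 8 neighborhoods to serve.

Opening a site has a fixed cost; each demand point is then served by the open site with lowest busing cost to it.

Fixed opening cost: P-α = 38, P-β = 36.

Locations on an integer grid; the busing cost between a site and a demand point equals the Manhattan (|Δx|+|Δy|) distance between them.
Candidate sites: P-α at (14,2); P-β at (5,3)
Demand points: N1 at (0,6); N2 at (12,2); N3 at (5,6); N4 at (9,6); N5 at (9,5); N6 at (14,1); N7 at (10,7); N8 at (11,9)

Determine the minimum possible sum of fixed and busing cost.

100

Open {P-β}: assign each demand point to its cheapest open site.
  N1→P-β 8, N2→P-β 8, N3→P-β 3, N4→P-β 7, N5→P-β 6, N6→P-β 11, N7→P-β 9, N8→P-β 12
  busing cost 64, fixed 36 → total 100.
Compare {P-α}: busing cost 70 + fixed 38 = 108.
Compare {P-α, P-β}: busing cost 46 + fixed 74 = 120.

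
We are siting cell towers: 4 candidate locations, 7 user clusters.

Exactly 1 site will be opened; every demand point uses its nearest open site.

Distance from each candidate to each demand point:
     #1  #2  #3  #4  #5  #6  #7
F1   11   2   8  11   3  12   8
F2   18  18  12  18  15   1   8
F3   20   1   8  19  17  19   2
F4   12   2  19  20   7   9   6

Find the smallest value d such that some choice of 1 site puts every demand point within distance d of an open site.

12

Open {F1}.
  Farthest demand point is #6 at distance 12 (to F1); all others are ≤ 12.
With {F2} the worst case is 18.
With {F3} the worst case is 20.
No size-1 selection achieves below 12.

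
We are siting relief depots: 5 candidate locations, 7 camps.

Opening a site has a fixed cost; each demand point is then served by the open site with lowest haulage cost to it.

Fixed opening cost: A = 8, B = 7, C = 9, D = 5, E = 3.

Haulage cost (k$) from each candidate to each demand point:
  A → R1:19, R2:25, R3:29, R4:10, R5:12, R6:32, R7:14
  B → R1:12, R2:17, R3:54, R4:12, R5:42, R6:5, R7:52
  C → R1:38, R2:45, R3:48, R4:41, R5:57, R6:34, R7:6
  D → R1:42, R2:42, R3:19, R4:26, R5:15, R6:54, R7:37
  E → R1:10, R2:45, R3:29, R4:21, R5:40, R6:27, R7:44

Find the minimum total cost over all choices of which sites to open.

Open {B, C, D}: assign each demand point to its cheapest open site.
  R1→B 12, R2→B 17, R3→D 19, R4→B 12, R5→D 15, R6→B 5, R7→C 6
  haulage cost 86, fixed 21 → total 107.
Compare {B, C, D, E}: haulage cost 84 + fixed 24 = 108.
Compare {A, B, D}: haulage cost 89 + fixed 20 = 109.
Compare {A, B, C, D}: haulage cost 81 + fixed 29 = 110.
All other subsets cost ≥ 108. Minimum total cost: 107.

107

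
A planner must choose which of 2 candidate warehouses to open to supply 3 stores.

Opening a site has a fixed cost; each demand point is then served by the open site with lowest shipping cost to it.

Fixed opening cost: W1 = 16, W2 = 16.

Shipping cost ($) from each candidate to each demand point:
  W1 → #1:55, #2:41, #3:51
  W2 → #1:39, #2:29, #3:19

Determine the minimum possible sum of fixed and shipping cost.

103

Open {W2}: assign each demand point to its cheapest open site.
  #1→W2 39, #2→W2 29, #3→W2 19
  shipping cost 87, fixed 16 → total 103.
Compare {W1, W2}: shipping cost 87 + fixed 32 = 119.
Compare {W1}: shipping cost 147 + fixed 16 = 163.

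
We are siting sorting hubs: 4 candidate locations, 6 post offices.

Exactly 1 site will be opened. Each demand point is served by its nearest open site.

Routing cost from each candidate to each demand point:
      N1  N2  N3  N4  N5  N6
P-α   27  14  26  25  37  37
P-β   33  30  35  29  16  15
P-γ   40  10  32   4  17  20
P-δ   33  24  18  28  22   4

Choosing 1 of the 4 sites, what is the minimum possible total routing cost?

Open {P-γ}.
  N1→P-γ 40, N2→P-γ 10, N3→P-γ 32, N4→P-γ 4, N5→P-γ 17, N6→P-γ 20  ⇒ total 123.
Compare {P-δ}: total 129.
Compare {P-β}: total 158.
No size-1 selection does better; minimum is 123.

123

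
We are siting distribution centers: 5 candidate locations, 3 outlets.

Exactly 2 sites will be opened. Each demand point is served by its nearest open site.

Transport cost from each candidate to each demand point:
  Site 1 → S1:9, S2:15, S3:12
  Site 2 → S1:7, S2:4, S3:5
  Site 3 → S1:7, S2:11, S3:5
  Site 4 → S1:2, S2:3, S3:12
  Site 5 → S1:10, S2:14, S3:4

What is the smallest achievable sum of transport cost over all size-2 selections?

Open {Site 4, Site 5}.
  S1→Site 4 2, S2→Site 4 3, S3→Site 5 4  ⇒ total 9.
Compare {Site 2, Site 4}: total 10.
Compare {Site 3, Site 4}: total 10.
No size-2 selection does better; minimum is 9.

9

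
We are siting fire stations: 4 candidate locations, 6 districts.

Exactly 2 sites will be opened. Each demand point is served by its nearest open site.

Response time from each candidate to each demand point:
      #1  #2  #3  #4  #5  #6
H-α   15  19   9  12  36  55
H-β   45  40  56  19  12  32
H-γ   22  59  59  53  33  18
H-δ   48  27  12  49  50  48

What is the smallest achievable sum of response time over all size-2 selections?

99

Open {H-α, H-β}.
  #1→H-α 15, #2→H-α 19, #3→H-α 9, #4→H-α 12, #5→H-β 12, #6→H-β 32  ⇒ total 99.
Compare {H-α, H-γ}: total 106.
Compare {H-α, H-δ}: total 139.
No size-2 selection does better; minimum is 99.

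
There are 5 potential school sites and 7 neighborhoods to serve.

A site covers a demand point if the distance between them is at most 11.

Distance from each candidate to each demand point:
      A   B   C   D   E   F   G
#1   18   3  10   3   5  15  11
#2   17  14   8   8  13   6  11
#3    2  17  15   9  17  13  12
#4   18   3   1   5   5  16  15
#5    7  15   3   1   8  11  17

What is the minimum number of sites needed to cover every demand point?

2

Coverage sets (demand points within 11 of each site):
  #1: {B, C, D, E, G}
  #2: {C, D, F, G}
  #3: {A, D}
  #4: {B, C, D, E}
  #5: {A, C, D, E, F}
No single site covers all 7 demand points.
But {#1, #5} covers everything, so the minimum is 2.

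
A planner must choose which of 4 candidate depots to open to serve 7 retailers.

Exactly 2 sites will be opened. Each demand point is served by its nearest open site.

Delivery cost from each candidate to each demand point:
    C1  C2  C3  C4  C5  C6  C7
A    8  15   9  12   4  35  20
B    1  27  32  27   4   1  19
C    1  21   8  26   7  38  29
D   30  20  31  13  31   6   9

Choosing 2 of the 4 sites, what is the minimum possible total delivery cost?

Open {A, B}.
  C1→B 1, C2→A 15, C3→A 9, C4→A 12, C5→A 4, C6→B 1, C7→B 19  ⇒ total 61.
Compare {A, D}: total 63.
Compare {C, D}: total 64.
No size-2 selection does better; minimum is 61.

61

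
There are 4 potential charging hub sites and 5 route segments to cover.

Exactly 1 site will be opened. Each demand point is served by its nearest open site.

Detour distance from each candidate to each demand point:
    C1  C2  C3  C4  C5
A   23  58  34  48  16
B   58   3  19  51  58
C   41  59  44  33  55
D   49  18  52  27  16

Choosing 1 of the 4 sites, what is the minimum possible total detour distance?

162

Open {D}.
  C1→D 49, C2→D 18, C3→D 52, C4→D 27, C5→D 16  ⇒ total 162.
Compare {A}: total 179.
Compare {B}: total 189.
No size-1 selection does better; minimum is 162.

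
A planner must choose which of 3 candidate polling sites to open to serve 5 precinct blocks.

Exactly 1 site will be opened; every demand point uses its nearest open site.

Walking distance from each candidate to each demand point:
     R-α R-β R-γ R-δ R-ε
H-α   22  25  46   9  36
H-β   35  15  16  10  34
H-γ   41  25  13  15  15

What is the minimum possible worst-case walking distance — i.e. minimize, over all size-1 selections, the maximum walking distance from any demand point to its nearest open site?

Open {H-β}.
  Farthest demand point is R-α at walking distance 35 (to H-β); all others are ≤ 35.
With {H-γ} the worst case is 41.
With {H-α} the worst case is 46.
No size-1 selection achieves below 35.

35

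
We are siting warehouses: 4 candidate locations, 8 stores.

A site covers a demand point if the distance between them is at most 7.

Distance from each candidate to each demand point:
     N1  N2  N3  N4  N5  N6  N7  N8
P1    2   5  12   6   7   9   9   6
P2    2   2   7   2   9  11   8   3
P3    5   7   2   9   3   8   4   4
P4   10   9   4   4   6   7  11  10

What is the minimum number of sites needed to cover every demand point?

Coverage sets (demand points within 7 of each site):
  P1: {N1, N2, N4, N5, N8}
  P2: {N1, N2, N3, N4, N8}
  P3: {N1, N2, N3, N5, N7, N8}
  P4: {N3, N4, N5, N6}
No single site covers all 8 demand points.
But {P3, P4} covers everything, so the minimum is 2.

2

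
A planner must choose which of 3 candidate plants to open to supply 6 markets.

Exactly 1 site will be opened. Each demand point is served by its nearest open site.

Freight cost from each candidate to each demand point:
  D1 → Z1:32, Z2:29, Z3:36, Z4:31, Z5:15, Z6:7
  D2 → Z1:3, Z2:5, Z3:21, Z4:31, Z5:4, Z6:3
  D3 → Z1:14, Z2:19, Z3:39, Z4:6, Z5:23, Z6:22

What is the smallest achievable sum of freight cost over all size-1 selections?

67

Open {D2}.
  Z1→D2 3, Z2→D2 5, Z3→D2 21, Z4→D2 31, Z5→D2 4, Z6→D2 3  ⇒ total 67.
Compare {D3}: total 123.
Compare {D1}: total 150.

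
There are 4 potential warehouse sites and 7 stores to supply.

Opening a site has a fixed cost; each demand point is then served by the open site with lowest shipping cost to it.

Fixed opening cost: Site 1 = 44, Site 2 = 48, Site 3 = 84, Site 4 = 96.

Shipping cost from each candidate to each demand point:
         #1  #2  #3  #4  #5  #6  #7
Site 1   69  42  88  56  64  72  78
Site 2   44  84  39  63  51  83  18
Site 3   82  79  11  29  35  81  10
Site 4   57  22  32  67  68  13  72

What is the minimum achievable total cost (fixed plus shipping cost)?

357

Open {Site 3, Site 4}: assign each demand point to its cheapest open site.
  #1→Site 4 57, #2→Site 4 22, #3→Site 3 11, #4→Site 3 29, #5→Site 3 35, #6→Site 4 13, #7→Site 3 10
  shipping cost 177, fixed 180 → total 357.
Compare {Site 2, Site 4}: shipping cost 243 + fixed 144 = 387.
Compare {Site 2, Site 3, Site 4}: shipping cost 164 + fixed 228 = 392.
Compare {Site 1, Site 3}: shipping cost 268 + fixed 128 = 396.
All other subsets cost ≥ 387. Minimum total cost: 357.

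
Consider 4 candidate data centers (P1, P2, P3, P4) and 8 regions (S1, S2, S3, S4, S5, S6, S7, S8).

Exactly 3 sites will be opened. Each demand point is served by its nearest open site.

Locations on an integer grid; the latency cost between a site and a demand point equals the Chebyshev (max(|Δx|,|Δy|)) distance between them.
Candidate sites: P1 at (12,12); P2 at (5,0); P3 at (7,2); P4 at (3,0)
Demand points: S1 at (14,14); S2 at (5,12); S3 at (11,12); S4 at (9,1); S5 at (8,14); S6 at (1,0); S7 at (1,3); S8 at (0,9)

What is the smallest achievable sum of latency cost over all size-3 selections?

Open {P1, P3, P4}.
  S1→P1 2, S2→P1 7, S3→P1 1, S4→P3 2, S5→P1 4, S6→P4 2, S7→P4 3, S8→P3 7  ⇒ total 28.
Compare {P1, P2, P3}: total 31.
Compare {P1, P2, P4}: total 32.
No size-3 selection does better; minimum is 28.

28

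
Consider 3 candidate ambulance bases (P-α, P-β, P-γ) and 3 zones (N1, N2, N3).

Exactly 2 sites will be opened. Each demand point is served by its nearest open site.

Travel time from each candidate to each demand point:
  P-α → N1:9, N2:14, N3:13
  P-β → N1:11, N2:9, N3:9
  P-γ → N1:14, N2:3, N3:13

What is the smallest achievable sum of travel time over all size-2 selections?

23

Open {P-β, P-γ}.
  N1→P-β 11, N2→P-γ 3, N3→P-β 9  ⇒ total 23.
Compare {P-α, P-γ}: total 25.
Compare {P-α, P-β}: total 27.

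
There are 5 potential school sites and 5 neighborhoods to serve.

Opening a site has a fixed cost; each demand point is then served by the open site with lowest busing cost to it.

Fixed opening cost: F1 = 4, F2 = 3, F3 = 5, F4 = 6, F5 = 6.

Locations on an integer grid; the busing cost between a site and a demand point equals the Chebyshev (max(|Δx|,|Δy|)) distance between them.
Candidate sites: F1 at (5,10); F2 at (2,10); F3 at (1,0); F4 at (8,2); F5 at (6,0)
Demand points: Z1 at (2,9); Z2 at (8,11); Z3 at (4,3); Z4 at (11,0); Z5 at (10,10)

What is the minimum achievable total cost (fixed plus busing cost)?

Open {F1, F4}: assign each demand point to its cheapest open site.
  Z1→F1 3, Z2→F1 3, Z3→F4 4, Z4→F4 3, Z5→F1 5
  busing cost 18, fixed 10 → total 28.
Compare {F1, F5}: busing cost 19 + fixed 10 = 29.
Compare {F1, F2, F4}: busing cost 16 + fixed 13 = 29.
Compare {F1, F2, F5}: busing cost 17 + fixed 13 = 30.
All other subsets cost ≥ 29. Minimum total cost: 28.

28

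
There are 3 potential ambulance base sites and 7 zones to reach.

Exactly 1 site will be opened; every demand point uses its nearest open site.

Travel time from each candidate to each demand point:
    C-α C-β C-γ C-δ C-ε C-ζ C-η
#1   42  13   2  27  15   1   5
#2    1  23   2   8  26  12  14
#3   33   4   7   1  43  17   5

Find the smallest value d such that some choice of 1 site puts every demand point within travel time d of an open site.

26

Open {#2}.
  Farthest demand point is C-ε at travel time 26 (to #2); all others are ≤ 26.
With {#1} the worst case is 42.
With {#3} the worst case is 43.
No size-1 selection achieves below 26.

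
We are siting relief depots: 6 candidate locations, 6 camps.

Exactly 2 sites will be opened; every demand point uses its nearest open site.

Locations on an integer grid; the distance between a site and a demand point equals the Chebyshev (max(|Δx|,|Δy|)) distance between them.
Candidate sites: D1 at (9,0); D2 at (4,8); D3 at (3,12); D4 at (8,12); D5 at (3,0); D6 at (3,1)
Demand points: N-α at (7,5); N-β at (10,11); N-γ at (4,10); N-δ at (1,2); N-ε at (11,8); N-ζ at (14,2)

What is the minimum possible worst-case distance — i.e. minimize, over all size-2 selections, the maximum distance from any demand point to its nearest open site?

7

Open {D1, D2}.
  Farthest demand point is N-ε at distance 7 (to D2); all others are ≤ 7.
With {D1, D3} the worst case is 8.
With {D1, D4} the worst case is 8.
No size-2 selection achieves below 7.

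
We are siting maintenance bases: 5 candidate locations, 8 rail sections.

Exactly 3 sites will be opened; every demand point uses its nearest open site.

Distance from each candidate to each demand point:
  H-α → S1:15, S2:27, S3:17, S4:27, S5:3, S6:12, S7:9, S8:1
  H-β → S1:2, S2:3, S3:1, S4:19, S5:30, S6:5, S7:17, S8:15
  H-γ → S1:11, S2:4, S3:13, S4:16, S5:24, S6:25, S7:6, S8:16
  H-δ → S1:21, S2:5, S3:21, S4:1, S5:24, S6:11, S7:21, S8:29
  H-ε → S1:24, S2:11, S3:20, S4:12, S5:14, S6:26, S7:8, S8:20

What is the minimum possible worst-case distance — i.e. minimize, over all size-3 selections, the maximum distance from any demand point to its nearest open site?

Open {H-α, H-β, H-δ}.
  Farthest demand point is S7 at distance 9 (to H-α); all others are ≤ 9.
With {H-α, H-β, H-ε} the worst case is 12.
With {H-α, H-γ, H-δ} the worst case is 13.
No size-3 selection achieves below 9.

9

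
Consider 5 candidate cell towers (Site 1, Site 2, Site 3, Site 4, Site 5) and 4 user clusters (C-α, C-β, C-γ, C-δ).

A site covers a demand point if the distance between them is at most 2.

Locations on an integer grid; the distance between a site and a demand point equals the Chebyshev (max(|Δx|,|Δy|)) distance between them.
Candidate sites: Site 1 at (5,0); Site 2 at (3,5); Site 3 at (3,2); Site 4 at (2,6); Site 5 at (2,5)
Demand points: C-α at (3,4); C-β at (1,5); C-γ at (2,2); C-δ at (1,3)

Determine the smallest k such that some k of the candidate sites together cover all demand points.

Coverage sets (demand points within 2 of each site):
  Site 1: {}
  Site 2: {C-α, C-β, C-δ}
  Site 3: {C-α, C-γ, C-δ}
  Site 4: {C-α, C-β}
  Site 5: {C-α, C-β, C-δ}
No single site covers all 4 demand points.
But {Site 2, Site 3} covers everything, so the minimum is 2.

2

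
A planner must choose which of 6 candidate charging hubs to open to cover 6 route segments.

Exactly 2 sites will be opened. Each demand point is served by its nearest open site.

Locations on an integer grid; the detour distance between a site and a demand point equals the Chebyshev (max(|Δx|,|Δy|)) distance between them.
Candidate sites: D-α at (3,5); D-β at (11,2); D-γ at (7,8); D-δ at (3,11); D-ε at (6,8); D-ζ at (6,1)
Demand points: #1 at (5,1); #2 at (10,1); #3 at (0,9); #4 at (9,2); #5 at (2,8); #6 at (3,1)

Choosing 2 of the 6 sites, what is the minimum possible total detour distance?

Open {D-δ, D-ζ}.
  #1→D-ζ 1, #2→D-ζ 4, #3→D-δ 3, #4→D-ζ 3, #5→D-δ 3, #6→D-ζ 3  ⇒ total 17.
Compare {D-α, D-β}: total 18.
Compare {D-α, D-ζ}: total 18.
No size-2 selection does better; minimum is 17.

17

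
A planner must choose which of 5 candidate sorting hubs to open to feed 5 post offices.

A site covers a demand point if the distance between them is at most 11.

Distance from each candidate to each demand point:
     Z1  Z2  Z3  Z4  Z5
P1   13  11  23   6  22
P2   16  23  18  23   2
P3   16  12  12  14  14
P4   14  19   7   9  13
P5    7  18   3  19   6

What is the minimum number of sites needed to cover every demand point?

2

Coverage sets (demand points within 11 of each site):
  P1: {Z2, Z4}
  P2: {Z5}
  P3: {}
  P4: {Z3, Z4}
  P5: {Z1, Z3, Z5}
No single site covers all 5 demand points.
But {P1, P5} covers everything, so the minimum is 2.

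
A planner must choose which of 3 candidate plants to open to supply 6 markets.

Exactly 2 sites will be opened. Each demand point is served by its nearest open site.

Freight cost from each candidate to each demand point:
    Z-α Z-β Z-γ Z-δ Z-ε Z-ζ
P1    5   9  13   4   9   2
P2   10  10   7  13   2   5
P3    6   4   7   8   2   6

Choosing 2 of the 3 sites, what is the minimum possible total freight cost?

24

Open {P1, P3}.
  Z-α→P1 5, Z-β→P3 4, Z-γ→P3 7, Z-δ→P1 4, Z-ε→P3 2, Z-ζ→P1 2  ⇒ total 24.
Compare {P1, P2}: total 29.
Compare {P2, P3}: total 32.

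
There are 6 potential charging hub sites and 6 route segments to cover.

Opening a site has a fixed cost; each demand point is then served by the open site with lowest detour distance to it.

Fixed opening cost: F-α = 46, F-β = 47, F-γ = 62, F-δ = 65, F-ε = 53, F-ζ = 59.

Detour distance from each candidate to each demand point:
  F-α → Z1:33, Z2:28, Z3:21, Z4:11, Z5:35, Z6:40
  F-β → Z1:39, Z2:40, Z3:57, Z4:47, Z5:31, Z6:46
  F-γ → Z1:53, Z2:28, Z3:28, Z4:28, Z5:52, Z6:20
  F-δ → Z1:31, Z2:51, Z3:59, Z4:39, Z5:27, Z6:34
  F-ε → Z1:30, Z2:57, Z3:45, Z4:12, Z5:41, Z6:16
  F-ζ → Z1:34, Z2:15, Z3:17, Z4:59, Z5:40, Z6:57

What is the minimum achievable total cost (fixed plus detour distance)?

214

Open {F-α}: assign each demand point to its cheapest open site.
  Z1→F-α 33, Z2→F-α 28, Z3→F-α 21, Z4→F-α 11, Z5→F-α 35, Z6→F-α 40
  detour distance 168, fixed 46 → total 214.
Compare {F-α, F-ε}: detour distance 141 + fixed 99 = 240.
Compare {F-ε, F-ζ}: detour distance 130 + fixed 112 = 242.
Compare {F-ε}: detour distance 201 + fixed 53 = 254.
All other subsets cost ≥ 240. Minimum total cost: 214.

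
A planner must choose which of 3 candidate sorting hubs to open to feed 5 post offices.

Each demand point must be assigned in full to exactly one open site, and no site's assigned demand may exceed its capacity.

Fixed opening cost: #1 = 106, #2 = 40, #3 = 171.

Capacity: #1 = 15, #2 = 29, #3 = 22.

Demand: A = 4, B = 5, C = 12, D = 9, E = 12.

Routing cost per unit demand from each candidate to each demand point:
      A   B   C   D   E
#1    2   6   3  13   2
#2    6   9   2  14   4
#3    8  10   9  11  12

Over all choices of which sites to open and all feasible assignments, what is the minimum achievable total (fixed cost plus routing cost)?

Open {#1, #2}; cheapest assignment that respects the capacities:
  #1 (cap 15, load 13): A, D — cost 4×2 + 9×13 = 125
  #2 (cap 29, load 29): B, C, E — cost 5×9 + 12×2 + 12×4 = 117
  Shipping 242, fixed 146 → total 388.
  Any other capacity-feasible assignment to {#1, #2} ships for at least 242.
Compare {#2, #3}: its best feasible assignment gives total 456.
Compare {#1, #2, #3}: its best feasible assignment gives total 526.
Every other set of open sites that can feasibly serve all demand totals ≥ 456 even under its best assignment. Minimum: 388.

388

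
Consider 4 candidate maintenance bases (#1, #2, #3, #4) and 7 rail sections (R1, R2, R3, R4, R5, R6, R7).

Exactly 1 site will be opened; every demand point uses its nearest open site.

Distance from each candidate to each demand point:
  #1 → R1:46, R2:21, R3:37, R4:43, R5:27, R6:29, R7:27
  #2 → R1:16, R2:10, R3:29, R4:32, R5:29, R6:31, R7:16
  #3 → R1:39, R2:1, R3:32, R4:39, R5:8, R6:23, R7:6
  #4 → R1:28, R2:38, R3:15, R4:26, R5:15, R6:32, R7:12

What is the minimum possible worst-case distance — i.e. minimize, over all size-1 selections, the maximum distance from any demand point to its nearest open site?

Open {#2}.
  Farthest demand point is R4 at distance 32 (to #2); all others are ≤ 32.
With {#4} the worst case is 38.
With {#3} the worst case is 39.
No size-1 selection achieves below 32.

32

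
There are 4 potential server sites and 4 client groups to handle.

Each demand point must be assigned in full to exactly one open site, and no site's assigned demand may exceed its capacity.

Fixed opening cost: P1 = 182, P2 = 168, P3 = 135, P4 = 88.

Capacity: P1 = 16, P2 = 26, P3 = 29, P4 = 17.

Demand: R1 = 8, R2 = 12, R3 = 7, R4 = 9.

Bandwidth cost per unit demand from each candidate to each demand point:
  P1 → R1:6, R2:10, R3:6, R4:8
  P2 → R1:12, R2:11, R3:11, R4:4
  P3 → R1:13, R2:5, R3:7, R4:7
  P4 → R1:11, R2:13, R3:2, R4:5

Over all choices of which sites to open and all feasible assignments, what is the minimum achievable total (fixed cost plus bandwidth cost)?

446

Open {P3, P4}; cheapest assignment that respects the capacities:
  P3 (cap 29, load 20): R1, R2 — cost 8×13 + 12×5 = 164
  P4 (cap 17, load 16): R3, R4 — cost 7×2 + 9×5 = 59
  Shipping 223, fixed 223 → total 446.
  Any other capacity-feasible assignment to {P3, P4} ships for at least 223.
Compare {P2, P4}: its best feasible assignment gives total 526.
Compare {P1, P3}: its best feasible assignment gives total 530.
Every other set of open sites that can feasibly serve all demand totals ≥ 526 even under its best assignment. Minimum: 446.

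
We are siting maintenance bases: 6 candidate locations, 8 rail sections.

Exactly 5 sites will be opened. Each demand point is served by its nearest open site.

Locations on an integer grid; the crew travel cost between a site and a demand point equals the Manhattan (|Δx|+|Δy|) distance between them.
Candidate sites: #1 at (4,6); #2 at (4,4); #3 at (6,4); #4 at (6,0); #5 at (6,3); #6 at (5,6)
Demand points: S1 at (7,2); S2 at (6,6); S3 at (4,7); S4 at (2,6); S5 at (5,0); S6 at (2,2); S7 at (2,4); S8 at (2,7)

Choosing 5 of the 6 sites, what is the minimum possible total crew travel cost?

Open {#1, #2, #4, #5, #6}.
  S1→#5 2, S2→#6 1, S3→#1 1, S4→#1 2, S5→#4 1, S6→#2 4, S7→#2 2, S8→#1 3  ⇒ total 16.
Compare {#1, #2, #3, #4, #5}: total 17.
Compare {#1, #2, #3, #4, #6}: total 17.
No size-5 selection does better; minimum is 16.

16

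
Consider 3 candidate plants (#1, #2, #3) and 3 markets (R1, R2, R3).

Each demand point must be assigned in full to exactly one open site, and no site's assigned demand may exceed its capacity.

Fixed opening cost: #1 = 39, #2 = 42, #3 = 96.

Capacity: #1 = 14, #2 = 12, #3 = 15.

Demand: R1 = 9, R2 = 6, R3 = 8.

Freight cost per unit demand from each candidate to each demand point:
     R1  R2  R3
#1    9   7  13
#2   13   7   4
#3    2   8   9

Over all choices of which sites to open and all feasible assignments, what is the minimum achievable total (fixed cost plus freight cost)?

Open {#2, #3}; cheapest assignment that respects the capacities:
  #2 (cap 12, load 8): R3 — cost 8×4 = 32
  #3 (cap 15, load 15): R1, R2 — cost 9×2 + 6×8 = 66
  Shipping 98, fixed 138 → total 236.
  Any other capacity-feasible assignment to {#2, #3} ships for at least 98.
Compare {#1, #2, #3}: its best feasible assignment gives total 269.
Compare {#1, #3}: its best feasible assignment gives total 299.
Every other set of open sites that can feasibly serve all demand totals ≥ 269 even under its best assignment. Minimum: 236.

236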